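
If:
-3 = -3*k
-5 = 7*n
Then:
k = 1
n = -5/7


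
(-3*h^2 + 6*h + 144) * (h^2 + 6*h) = -3*h^4 - 12*h^3 + 180*h^2 + 864*h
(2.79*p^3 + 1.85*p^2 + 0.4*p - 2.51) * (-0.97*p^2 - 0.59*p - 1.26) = -2.7063*p^5 - 3.4406*p^4 - 4.9949*p^3 - 0.1323*p^2 + 0.9769*p + 3.1626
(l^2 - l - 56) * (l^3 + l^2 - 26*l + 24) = l^5 - 83*l^3 - 6*l^2 + 1432*l - 1344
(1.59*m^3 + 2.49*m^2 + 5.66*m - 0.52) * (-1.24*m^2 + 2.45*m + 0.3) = -1.9716*m^5 + 0.807900000000001*m^4 - 0.440899999999998*m^3 + 15.2588*m^2 + 0.424*m - 0.156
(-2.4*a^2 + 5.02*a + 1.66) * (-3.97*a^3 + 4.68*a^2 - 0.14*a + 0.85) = 9.528*a^5 - 31.1614*a^4 + 17.2394*a^3 + 5.026*a^2 + 4.0346*a + 1.411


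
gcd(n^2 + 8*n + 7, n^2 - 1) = n + 1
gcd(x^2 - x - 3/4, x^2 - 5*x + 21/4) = x - 3/2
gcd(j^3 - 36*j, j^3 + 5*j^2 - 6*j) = j^2 + 6*j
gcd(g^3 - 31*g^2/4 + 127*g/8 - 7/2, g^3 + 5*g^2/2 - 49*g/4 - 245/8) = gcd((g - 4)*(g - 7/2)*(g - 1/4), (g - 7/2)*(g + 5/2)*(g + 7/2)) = g - 7/2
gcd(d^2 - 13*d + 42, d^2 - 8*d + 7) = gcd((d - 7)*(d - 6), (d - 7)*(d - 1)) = d - 7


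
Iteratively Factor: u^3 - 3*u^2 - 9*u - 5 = (u + 1)*(u^2 - 4*u - 5) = (u + 1)^2*(u - 5)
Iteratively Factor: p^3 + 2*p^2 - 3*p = (p + 3)*(p^2 - p) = p*(p + 3)*(p - 1)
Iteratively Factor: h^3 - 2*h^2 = (h)*(h^2 - 2*h) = h*(h - 2)*(h)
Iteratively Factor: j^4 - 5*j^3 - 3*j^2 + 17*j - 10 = (j - 1)*(j^3 - 4*j^2 - 7*j + 10) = (j - 1)^2*(j^2 - 3*j - 10) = (j - 1)^2*(j + 2)*(j - 5)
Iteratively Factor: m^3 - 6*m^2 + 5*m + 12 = (m + 1)*(m^2 - 7*m + 12) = (m - 3)*(m + 1)*(m - 4)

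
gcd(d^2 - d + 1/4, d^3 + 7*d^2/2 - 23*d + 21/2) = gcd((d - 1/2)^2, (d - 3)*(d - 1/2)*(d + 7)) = d - 1/2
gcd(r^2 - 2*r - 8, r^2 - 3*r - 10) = r + 2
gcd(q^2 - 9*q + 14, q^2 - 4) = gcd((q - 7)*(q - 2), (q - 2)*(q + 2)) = q - 2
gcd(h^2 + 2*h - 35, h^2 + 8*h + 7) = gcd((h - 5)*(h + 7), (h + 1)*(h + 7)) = h + 7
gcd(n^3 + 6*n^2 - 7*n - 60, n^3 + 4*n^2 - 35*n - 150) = n + 5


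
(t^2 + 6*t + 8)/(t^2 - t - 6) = (t + 4)/(t - 3)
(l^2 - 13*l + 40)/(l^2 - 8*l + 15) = (l - 8)/(l - 3)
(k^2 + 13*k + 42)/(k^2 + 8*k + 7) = (k + 6)/(k + 1)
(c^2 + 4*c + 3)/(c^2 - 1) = (c + 3)/(c - 1)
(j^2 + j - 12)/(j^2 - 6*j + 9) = (j + 4)/(j - 3)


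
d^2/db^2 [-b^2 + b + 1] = -2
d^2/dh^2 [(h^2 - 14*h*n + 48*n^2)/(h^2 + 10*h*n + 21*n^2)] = 6*n*(-8*h^3 + 27*h^2*n + 774*h*n^2 + 2391*n^3)/(h^6 + 30*h^5*n + 363*h^4*n^2 + 2260*h^3*n^3 + 7623*h^2*n^4 + 13230*h*n^5 + 9261*n^6)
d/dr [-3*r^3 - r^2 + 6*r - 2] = -9*r^2 - 2*r + 6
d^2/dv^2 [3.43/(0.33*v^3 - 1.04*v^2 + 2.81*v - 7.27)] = ((7.1344 - 6.7914*v)*(0.33*v^3 - 1.04*v^2 + 2.81*v - 7.27) + 3.43*(0.99*v^2 - 2.08*v + 2.81)*(1.98*v^2 - 4.16*v + 5.62))/(0.33*v^3 - 1.04*v^2 + 2.81*v - 7.27)^3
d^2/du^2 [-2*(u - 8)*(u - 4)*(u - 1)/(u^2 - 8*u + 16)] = 48/(u^3 - 12*u^2 + 48*u - 64)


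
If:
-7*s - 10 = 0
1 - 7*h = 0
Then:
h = 1/7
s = -10/7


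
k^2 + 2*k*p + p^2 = (k + p)^2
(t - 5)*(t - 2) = t^2 - 7*t + 10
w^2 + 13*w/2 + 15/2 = (w + 3/2)*(w + 5)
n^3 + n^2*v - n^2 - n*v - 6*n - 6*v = (n - 3)*(n + 2)*(n + v)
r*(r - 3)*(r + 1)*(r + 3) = r^4 + r^3 - 9*r^2 - 9*r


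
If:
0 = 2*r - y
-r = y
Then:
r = 0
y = 0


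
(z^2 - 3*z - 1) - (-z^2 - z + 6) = 2*z^2 - 2*z - 7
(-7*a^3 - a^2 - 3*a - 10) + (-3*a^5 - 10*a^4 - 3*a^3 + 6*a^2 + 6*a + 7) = -3*a^5 - 10*a^4 - 10*a^3 + 5*a^2 + 3*a - 3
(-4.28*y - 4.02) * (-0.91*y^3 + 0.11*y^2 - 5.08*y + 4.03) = 3.8948*y^4 + 3.1874*y^3 + 21.3002*y^2 + 3.17319999999999*y - 16.2006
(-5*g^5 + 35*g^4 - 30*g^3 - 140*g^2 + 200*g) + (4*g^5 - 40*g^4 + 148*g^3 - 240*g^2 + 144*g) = -g^5 - 5*g^4 + 118*g^3 - 380*g^2 + 344*g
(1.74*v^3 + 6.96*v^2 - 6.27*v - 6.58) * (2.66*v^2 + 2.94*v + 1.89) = 4.6284*v^5 + 23.6292*v^4 + 7.0728*v^3 - 22.7822*v^2 - 31.1955*v - 12.4362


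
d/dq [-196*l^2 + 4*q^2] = 8*q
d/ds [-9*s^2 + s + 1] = 1 - 18*s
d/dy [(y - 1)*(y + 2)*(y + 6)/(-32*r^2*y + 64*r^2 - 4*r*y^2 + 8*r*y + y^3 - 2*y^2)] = ((y - 1)*(y + 2)*(y + 6)*(32*r^2 + 8*r*y - 8*r - 3*y^2 + 4*y) - ((y - 1)*(y + 2) + (y - 1)*(y + 6) + (y + 2)*(y + 6))*(32*r^2*y - 64*r^2 + 4*r*y^2 - 8*r*y - y^3 + 2*y^2))/(32*r^2*y - 64*r^2 + 4*r*y^2 - 8*r*y - y^3 + 2*y^2)^2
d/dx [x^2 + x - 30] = 2*x + 1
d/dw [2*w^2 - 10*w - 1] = 4*w - 10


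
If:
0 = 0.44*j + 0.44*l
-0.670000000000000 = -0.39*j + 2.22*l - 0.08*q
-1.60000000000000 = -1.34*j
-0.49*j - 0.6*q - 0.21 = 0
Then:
No Solution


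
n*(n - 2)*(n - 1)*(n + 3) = n^4 - 7*n^2 + 6*n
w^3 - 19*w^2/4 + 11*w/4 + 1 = (w - 4)*(w - 1)*(w + 1/4)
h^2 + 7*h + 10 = (h + 2)*(h + 5)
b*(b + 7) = b^2 + 7*b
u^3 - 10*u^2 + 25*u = u*(u - 5)^2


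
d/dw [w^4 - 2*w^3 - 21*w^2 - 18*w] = 4*w^3 - 6*w^2 - 42*w - 18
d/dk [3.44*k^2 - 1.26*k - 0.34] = 6.88*k - 1.26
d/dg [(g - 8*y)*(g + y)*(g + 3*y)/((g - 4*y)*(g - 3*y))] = (g^4 - 14*g^3*y + 93*g^2*y^2 - 48*g*y^3 - 516*y^4)/(g^4 - 14*g^3*y + 73*g^2*y^2 - 168*g*y^3 + 144*y^4)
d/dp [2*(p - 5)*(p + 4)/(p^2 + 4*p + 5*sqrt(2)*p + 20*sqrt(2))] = 10*(1 + sqrt(2))/(p^2 + 10*sqrt(2)*p + 50)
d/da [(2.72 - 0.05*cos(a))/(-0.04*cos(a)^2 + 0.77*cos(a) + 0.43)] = (0.002*cos(a)^2 - 0.2176*cos(a) + 2.1159)*sin(a)/(0.0016*cos(a)^4 - 0.0616*cos(a)^3 + 0.5585*cos(a)^2 + 0.6622*cos(a) + 0.1849)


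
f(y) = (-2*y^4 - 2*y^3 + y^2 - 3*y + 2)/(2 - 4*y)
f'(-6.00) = 45.13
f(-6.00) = -80.92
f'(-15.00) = 315.13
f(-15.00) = -1519.81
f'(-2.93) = 8.62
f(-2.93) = -5.66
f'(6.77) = 79.03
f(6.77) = 191.16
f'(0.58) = 16.15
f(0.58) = 0.06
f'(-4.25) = 20.85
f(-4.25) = -24.53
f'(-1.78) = 2.23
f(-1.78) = 0.19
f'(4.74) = 40.94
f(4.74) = 71.48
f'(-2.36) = 4.95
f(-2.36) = -1.84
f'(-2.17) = 3.95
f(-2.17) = -1.00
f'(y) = (-8*y^3 - 6*y^2 + 2*y - 3)/(2 - 4*y) + 4*(-2*y^4 - 2*y^3 + y^2 - 3*y + 2)/(2 - 4*y)^2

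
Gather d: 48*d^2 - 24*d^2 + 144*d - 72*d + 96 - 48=24*d^2 + 72*d + 48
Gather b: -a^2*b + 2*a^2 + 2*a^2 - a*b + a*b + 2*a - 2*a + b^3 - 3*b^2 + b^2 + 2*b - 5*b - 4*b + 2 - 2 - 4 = 4*a^2 + b^3 - 2*b^2 + b*(-a^2 - 7) - 4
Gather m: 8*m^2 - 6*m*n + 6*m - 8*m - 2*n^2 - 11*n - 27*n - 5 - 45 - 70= 8*m^2 + m*(-6*n - 2) - 2*n^2 - 38*n - 120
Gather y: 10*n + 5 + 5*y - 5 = 10*n + 5*y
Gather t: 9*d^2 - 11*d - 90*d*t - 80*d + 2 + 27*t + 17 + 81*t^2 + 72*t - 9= 9*d^2 - 91*d + 81*t^2 + t*(99 - 90*d) + 10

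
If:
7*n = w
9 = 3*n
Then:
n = 3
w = 21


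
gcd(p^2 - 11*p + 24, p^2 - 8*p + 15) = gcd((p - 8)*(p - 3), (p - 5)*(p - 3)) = p - 3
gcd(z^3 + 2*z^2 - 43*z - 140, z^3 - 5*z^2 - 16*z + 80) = z + 4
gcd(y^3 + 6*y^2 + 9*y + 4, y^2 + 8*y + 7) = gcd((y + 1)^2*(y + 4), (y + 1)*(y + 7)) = y + 1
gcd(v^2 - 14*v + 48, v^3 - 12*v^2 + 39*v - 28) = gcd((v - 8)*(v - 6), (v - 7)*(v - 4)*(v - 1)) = 1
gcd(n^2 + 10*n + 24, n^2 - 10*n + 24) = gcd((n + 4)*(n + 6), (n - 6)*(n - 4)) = 1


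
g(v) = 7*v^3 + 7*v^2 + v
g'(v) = 21*v^2 + 14*v + 1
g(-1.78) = -19.08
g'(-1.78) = 42.62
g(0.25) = 0.80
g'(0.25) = 5.81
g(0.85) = 10.21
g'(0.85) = 28.07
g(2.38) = 136.40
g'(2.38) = 153.27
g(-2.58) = -76.20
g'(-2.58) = 104.66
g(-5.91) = -1206.39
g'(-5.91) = 651.75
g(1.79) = 64.37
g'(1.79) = 93.35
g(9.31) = 6264.72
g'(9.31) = 1951.54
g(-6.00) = -1266.00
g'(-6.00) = 673.00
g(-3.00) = -129.00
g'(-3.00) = 148.00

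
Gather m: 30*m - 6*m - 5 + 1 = 24*m - 4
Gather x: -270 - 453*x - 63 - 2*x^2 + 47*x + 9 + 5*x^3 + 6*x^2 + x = 5*x^3 + 4*x^2 - 405*x - 324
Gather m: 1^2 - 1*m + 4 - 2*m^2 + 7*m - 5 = -2*m^2 + 6*m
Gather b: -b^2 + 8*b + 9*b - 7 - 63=-b^2 + 17*b - 70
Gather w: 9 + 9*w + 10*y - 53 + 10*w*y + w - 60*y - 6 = w*(10*y + 10) - 50*y - 50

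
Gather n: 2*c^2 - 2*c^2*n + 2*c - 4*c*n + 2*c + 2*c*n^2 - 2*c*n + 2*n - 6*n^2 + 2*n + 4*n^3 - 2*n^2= 2*c^2 + 4*c + 4*n^3 + n^2*(2*c - 8) + n*(-2*c^2 - 6*c + 4)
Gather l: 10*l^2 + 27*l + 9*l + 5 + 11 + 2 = 10*l^2 + 36*l + 18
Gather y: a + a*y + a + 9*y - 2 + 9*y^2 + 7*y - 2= 2*a + 9*y^2 + y*(a + 16) - 4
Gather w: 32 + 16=48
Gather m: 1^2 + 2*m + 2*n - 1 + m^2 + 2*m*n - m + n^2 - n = m^2 + m*(2*n + 1) + n^2 + n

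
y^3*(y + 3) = y^4 + 3*y^3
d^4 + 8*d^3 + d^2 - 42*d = d*(d - 2)*(d + 3)*(d + 7)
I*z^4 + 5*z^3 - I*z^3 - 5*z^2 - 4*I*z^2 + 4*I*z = z*(z - 4*I)*(z - I)*(I*z - I)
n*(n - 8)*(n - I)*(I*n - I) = I*n^4 + n^3 - 9*I*n^3 - 9*n^2 + 8*I*n^2 + 8*n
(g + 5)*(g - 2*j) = g^2 - 2*g*j + 5*g - 10*j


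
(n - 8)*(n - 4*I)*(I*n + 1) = I*n^3 + 5*n^2 - 8*I*n^2 - 40*n - 4*I*n + 32*I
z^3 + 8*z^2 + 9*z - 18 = (z - 1)*(z + 3)*(z + 6)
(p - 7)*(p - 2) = p^2 - 9*p + 14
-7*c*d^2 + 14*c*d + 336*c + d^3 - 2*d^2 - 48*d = (-7*c + d)*(d - 8)*(d + 6)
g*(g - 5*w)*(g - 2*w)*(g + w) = g^4 - 6*g^3*w + 3*g^2*w^2 + 10*g*w^3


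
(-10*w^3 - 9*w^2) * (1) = -10*w^3 - 9*w^2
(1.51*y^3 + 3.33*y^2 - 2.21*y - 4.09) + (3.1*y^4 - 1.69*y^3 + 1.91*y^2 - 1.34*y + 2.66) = 3.1*y^4 - 0.18*y^3 + 5.24*y^2 - 3.55*y - 1.43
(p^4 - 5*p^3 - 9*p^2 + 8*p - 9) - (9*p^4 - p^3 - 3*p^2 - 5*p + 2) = -8*p^4 - 4*p^3 - 6*p^2 + 13*p - 11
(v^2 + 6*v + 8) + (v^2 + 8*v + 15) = 2*v^2 + 14*v + 23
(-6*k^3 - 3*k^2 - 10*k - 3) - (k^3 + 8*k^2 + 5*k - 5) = -7*k^3 - 11*k^2 - 15*k + 2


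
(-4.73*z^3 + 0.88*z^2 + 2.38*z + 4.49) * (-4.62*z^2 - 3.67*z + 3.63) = 21.8526*z^5 + 13.2935*z^4 - 31.3951*z^3 - 26.284*z^2 - 7.8389*z + 16.2987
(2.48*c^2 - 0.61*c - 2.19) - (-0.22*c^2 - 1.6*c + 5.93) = 2.7*c^2 + 0.99*c - 8.12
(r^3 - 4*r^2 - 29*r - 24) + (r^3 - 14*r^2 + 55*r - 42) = 2*r^3 - 18*r^2 + 26*r - 66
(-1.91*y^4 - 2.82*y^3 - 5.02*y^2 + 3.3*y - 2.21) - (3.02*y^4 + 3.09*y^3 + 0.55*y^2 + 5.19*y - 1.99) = -4.93*y^4 - 5.91*y^3 - 5.57*y^2 - 1.89*y - 0.22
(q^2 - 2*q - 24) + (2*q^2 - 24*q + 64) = 3*q^2 - 26*q + 40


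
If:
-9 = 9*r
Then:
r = -1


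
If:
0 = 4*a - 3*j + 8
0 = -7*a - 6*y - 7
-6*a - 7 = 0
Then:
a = -7/6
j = 10/9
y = 7/36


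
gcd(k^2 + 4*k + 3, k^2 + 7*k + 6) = k + 1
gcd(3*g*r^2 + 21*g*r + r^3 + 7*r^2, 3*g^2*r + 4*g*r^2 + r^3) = 3*g*r + r^2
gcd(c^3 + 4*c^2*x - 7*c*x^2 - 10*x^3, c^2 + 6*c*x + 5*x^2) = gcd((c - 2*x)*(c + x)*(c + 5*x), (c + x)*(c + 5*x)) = c^2 + 6*c*x + 5*x^2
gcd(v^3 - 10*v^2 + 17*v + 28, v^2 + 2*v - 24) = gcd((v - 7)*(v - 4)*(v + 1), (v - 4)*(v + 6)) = v - 4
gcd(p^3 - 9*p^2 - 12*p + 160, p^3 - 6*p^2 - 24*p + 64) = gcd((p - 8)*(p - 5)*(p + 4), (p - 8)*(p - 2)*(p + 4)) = p^2 - 4*p - 32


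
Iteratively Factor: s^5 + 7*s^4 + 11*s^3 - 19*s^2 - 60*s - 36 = (s + 3)*(s^4 + 4*s^3 - s^2 - 16*s - 12) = (s + 2)*(s + 3)*(s^3 + 2*s^2 - 5*s - 6) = (s + 2)*(s + 3)^2*(s^2 - s - 2) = (s + 1)*(s + 2)*(s + 3)^2*(s - 2)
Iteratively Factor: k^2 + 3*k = (k)*(k + 3)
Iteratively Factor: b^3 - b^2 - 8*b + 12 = (b - 2)*(b^2 + b - 6) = (b - 2)^2*(b + 3)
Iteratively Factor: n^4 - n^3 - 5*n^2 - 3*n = (n + 1)*(n^3 - 2*n^2 - 3*n) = (n - 3)*(n + 1)*(n^2 + n) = n*(n - 3)*(n + 1)*(n + 1)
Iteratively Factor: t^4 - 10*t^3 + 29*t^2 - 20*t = (t)*(t^3 - 10*t^2 + 29*t - 20) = t*(t - 1)*(t^2 - 9*t + 20) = t*(t - 5)*(t - 1)*(t - 4)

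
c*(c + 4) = c^2 + 4*c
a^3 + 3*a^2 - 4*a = a*(a - 1)*(a + 4)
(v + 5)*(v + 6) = v^2 + 11*v + 30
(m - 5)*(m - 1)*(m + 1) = m^3 - 5*m^2 - m + 5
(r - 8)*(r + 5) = r^2 - 3*r - 40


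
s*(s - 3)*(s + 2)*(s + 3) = s^4 + 2*s^3 - 9*s^2 - 18*s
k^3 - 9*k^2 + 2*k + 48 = (k - 8)*(k - 3)*(k + 2)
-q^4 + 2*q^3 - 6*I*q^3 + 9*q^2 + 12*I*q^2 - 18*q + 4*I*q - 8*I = (q - 2)*(q + 4*I)*(-I*q + 1)^2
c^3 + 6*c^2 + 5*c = c*(c + 1)*(c + 5)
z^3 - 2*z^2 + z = z*(z - 1)^2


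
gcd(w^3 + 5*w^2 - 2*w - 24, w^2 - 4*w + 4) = w - 2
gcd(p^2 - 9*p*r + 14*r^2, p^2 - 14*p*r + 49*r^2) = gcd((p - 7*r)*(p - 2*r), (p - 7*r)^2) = p - 7*r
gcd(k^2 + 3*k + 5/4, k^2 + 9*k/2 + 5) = k + 5/2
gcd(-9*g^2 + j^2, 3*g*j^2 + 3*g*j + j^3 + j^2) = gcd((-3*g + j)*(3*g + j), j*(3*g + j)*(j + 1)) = 3*g + j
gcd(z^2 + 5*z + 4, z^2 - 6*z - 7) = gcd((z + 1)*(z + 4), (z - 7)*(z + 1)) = z + 1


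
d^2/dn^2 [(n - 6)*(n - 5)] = 2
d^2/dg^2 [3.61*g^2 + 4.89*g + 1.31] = 7.22000000000000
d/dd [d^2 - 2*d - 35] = 2*d - 2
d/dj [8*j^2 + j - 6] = 16*j + 1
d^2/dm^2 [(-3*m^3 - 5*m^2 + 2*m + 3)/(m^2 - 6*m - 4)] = 2*(-148*m^3 - 267*m^2 - 174*m - 8)/(m^6 - 18*m^5 + 96*m^4 - 72*m^3 - 384*m^2 - 288*m - 64)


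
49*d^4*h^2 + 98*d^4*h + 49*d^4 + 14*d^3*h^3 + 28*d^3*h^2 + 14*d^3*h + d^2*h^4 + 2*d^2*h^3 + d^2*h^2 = (7*d + h)^2*(d*h + d)^2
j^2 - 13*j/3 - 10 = (j - 6)*(j + 5/3)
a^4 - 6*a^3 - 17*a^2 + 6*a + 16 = (a - 8)*(a - 1)*(a + 1)*(a + 2)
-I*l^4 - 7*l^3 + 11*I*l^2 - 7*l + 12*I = (l - 4*I)*(l - 3*I)*(l - I)*(-I*l + 1)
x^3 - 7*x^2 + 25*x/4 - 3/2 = (x - 6)*(x - 1/2)^2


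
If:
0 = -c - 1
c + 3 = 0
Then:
No Solution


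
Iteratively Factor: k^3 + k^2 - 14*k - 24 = (k - 4)*(k^2 + 5*k + 6) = (k - 4)*(k + 2)*(k + 3)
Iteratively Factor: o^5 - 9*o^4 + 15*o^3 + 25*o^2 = (o + 1)*(o^4 - 10*o^3 + 25*o^2) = (o - 5)*(o + 1)*(o^3 - 5*o^2) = o*(o - 5)*(o + 1)*(o^2 - 5*o) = o^2*(o - 5)*(o + 1)*(o - 5)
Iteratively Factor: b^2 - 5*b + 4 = (b - 1)*(b - 4)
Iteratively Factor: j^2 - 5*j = (j)*(j - 5)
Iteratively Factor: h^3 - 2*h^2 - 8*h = (h - 4)*(h^2 + 2*h) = h*(h - 4)*(h + 2)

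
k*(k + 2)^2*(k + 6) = k^4 + 10*k^3 + 28*k^2 + 24*k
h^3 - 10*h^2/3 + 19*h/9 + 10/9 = (h - 2)*(h - 5/3)*(h + 1/3)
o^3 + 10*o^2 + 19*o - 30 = (o - 1)*(o + 5)*(o + 6)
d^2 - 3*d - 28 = (d - 7)*(d + 4)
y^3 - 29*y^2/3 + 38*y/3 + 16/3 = (y - 8)*(y - 2)*(y + 1/3)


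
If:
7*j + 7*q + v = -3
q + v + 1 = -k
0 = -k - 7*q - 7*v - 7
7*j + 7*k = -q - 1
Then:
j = -4/35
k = 0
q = -1/5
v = -4/5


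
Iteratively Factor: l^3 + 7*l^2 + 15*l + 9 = (l + 1)*(l^2 + 6*l + 9) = (l + 1)*(l + 3)*(l + 3)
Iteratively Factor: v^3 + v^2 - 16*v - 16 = (v + 1)*(v^2 - 16) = (v - 4)*(v + 1)*(v + 4)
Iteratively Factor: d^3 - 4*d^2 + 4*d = (d)*(d^2 - 4*d + 4) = d*(d - 2)*(d - 2)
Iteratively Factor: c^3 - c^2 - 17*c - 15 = (c - 5)*(c^2 + 4*c + 3) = (c - 5)*(c + 3)*(c + 1)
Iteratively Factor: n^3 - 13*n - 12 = (n + 3)*(n^2 - 3*n - 4) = (n + 1)*(n + 3)*(n - 4)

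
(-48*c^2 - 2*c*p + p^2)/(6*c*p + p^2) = (-8*c + p)/p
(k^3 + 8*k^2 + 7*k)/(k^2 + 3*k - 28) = k*(k + 1)/(k - 4)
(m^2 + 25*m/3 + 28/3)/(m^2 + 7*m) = (m + 4/3)/m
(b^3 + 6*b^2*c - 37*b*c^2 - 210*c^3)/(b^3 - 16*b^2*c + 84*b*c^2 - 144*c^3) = (b^2 + 12*b*c + 35*c^2)/(b^2 - 10*b*c + 24*c^2)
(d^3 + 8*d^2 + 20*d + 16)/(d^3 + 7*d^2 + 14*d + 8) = (d + 2)/(d + 1)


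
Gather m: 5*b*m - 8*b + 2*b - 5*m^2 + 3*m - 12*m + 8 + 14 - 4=-6*b - 5*m^2 + m*(5*b - 9) + 18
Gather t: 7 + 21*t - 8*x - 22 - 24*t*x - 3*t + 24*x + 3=t*(18 - 24*x) + 16*x - 12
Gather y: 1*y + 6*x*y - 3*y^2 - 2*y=-3*y^2 + y*(6*x - 1)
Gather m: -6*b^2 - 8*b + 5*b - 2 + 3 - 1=-6*b^2 - 3*b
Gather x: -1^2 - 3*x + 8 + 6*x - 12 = 3*x - 5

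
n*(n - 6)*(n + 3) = n^3 - 3*n^2 - 18*n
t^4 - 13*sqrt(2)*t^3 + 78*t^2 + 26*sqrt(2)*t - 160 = (t - 8*sqrt(2))*(t - 5*sqrt(2))*(t - sqrt(2))*(t + sqrt(2))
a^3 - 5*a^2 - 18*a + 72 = (a - 6)*(a - 3)*(a + 4)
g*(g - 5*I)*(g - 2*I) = g^3 - 7*I*g^2 - 10*g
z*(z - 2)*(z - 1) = z^3 - 3*z^2 + 2*z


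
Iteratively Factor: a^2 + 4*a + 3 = (a + 3)*(a + 1)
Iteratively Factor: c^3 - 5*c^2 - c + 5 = (c - 1)*(c^2 - 4*c - 5) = (c - 1)*(c + 1)*(c - 5)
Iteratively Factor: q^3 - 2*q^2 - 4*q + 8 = (q - 2)*(q^2 - 4) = (q - 2)^2*(q + 2)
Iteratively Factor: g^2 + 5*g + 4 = (g + 4)*(g + 1)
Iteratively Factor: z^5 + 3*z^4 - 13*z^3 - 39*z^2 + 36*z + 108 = (z - 2)*(z^4 + 5*z^3 - 3*z^2 - 45*z - 54) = (z - 2)*(z + 3)*(z^3 + 2*z^2 - 9*z - 18) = (z - 2)*(z + 3)^2*(z^2 - z - 6) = (z - 3)*(z - 2)*(z + 3)^2*(z + 2)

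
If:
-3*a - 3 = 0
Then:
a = -1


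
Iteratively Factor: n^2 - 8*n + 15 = (n - 3)*(n - 5)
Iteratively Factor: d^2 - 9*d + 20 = (d - 4)*(d - 5)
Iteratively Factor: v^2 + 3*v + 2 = (v + 2)*(v + 1)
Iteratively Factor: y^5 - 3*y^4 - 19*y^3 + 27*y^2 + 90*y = (y + 2)*(y^4 - 5*y^3 - 9*y^2 + 45*y) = (y - 3)*(y + 2)*(y^3 - 2*y^2 - 15*y) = (y - 3)*(y + 2)*(y + 3)*(y^2 - 5*y) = (y - 5)*(y - 3)*(y + 2)*(y + 3)*(y)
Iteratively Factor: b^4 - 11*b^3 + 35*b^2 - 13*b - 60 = (b + 1)*(b^3 - 12*b^2 + 47*b - 60) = (b - 5)*(b + 1)*(b^2 - 7*b + 12) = (b - 5)*(b - 3)*(b + 1)*(b - 4)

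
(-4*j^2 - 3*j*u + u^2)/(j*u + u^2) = (-4*j + u)/u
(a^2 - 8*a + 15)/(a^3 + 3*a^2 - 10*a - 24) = (a - 5)/(a^2 + 6*a + 8)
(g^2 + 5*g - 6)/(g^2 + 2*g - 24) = (g - 1)/(g - 4)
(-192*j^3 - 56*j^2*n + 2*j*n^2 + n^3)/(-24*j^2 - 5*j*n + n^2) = (24*j^2 + 10*j*n + n^2)/(3*j + n)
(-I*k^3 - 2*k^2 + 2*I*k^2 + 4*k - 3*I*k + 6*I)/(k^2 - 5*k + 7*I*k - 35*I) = (-I*k^3 + 2*k^2*(-1 + I) + k*(4 - 3*I) + 6*I)/(k^2 + k*(-5 + 7*I) - 35*I)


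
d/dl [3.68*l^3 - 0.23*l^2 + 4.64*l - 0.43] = 11.04*l^2 - 0.46*l + 4.64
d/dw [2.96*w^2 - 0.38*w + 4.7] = 5.92*w - 0.38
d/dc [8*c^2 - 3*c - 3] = 16*c - 3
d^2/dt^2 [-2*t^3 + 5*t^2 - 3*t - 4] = 10 - 12*t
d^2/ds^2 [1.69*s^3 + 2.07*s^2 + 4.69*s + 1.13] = 10.14*s + 4.14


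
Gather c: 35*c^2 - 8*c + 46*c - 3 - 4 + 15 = 35*c^2 + 38*c + 8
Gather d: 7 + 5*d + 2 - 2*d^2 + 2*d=-2*d^2 + 7*d + 9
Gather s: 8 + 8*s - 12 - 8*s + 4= 0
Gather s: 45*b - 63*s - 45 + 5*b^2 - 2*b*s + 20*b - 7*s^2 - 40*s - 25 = 5*b^2 + 65*b - 7*s^2 + s*(-2*b - 103) - 70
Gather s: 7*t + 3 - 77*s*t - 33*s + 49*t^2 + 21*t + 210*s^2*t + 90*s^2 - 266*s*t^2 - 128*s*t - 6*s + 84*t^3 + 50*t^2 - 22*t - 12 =s^2*(210*t + 90) + s*(-266*t^2 - 205*t - 39) + 84*t^3 + 99*t^2 + 6*t - 9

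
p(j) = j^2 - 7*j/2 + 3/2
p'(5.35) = 7.20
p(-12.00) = 187.50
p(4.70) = 7.14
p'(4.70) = 5.90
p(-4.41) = 36.38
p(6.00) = 16.50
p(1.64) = -1.55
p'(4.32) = 5.14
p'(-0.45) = -4.40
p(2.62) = -0.81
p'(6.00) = 8.50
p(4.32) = 5.04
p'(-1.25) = -6.00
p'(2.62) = 1.74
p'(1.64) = -0.22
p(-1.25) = 7.44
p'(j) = 2*j - 7/2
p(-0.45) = 3.28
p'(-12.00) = -27.50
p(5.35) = 11.40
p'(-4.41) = -12.32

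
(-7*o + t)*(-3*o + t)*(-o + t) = -21*o^3 + 31*o^2*t - 11*o*t^2 + t^3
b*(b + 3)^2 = b^3 + 6*b^2 + 9*b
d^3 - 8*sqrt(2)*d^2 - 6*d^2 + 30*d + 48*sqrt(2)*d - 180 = (d - 6)*(d - 5*sqrt(2))*(d - 3*sqrt(2))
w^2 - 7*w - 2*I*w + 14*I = (w - 7)*(w - 2*I)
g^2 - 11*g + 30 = (g - 6)*(g - 5)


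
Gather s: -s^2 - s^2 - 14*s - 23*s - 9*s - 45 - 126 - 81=-2*s^2 - 46*s - 252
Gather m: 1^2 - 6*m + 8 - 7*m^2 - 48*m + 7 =-7*m^2 - 54*m + 16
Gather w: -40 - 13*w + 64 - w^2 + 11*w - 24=-w^2 - 2*w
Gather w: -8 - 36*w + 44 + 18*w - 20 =16 - 18*w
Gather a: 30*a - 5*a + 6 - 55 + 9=25*a - 40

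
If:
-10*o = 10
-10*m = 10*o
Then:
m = 1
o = -1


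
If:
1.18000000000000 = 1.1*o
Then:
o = 1.07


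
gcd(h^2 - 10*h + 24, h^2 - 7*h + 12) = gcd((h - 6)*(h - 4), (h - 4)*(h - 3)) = h - 4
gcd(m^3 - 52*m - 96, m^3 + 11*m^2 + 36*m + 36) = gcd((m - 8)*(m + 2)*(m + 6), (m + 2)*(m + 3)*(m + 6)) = m^2 + 8*m + 12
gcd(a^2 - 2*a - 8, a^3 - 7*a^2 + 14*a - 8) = a - 4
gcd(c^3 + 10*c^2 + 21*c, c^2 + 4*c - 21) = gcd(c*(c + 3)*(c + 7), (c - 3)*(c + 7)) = c + 7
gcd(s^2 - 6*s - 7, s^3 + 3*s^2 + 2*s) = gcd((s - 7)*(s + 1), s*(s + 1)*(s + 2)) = s + 1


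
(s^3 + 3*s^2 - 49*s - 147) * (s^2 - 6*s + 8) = s^5 - 3*s^4 - 59*s^3 + 171*s^2 + 490*s - 1176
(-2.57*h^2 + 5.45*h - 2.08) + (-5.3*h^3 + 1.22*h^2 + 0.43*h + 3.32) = -5.3*h^3 - 1.35*h^2 + 5.88*h + 1.24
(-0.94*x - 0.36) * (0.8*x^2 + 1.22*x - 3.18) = -0.752*x^3 - 1.4348*x^2 + 2.55*x + 1.1448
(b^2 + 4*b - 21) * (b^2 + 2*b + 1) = b^4 + 6*b^3 - 12*b^2 - 38*b - 21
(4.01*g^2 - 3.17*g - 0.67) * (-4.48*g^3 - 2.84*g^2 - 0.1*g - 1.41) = -17.9648*g^5 + 2.8132*g^4 + 11.6034*g^3 - 3.4343*g^2 + 4.5367*g + 0.9447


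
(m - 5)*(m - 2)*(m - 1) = m^3 - 8*m^2 + 17*m - 10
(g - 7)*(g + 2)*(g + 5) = g^3 - 39*g - 70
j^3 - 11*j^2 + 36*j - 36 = (j - 6)*(j - 3)*(j - 2)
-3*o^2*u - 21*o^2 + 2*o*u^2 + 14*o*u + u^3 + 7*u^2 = (-o + u)*(3*o + u)*(u + 7)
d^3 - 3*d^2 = d^2*(d - 3)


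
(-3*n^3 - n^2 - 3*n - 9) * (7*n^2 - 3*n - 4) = -21*n^5 + 2*n^4 - 6*n^3 - 50*n^2 + 39*n + 36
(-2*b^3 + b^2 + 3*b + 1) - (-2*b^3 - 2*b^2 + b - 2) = 3*b^2 + 2*b + 3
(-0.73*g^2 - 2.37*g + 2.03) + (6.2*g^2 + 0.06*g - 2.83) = 5.47*g^2 - 2.31*g - 0.8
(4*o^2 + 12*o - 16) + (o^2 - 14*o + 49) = 5*o^2 - 2*o + 33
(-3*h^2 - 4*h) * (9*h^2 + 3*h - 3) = -27*h^4 - 45*h^3 - 3*h^2 + 12*h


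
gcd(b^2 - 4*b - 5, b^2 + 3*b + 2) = b + 1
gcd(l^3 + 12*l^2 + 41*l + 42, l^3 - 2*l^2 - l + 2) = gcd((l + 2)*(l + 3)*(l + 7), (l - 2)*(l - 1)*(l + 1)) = 1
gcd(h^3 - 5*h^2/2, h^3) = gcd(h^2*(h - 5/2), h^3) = h^2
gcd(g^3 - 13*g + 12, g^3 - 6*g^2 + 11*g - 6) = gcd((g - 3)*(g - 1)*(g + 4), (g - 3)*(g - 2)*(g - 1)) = g^2 - 4*g + 3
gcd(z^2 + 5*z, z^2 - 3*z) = z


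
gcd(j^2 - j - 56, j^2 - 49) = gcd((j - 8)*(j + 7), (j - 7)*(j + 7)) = j + 7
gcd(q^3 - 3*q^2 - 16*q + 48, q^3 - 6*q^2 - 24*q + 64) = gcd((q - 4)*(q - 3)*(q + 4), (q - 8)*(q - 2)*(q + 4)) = q + 4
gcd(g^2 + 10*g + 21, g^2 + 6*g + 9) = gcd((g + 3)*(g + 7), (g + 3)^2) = g + 3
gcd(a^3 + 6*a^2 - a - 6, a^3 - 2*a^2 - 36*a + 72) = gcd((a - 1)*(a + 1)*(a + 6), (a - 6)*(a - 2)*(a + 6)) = a + 6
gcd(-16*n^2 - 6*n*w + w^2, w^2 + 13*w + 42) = 1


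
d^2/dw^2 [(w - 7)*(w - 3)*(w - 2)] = 6*w - 24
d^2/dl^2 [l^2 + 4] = 2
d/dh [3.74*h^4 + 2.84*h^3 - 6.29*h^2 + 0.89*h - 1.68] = 14.96*h^3 + 8.52*h^2 - 12.58*h + 0.89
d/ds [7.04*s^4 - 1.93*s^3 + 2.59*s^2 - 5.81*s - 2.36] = 28.16*s^3 - 5.79*s^2 + 5.18*s - 5.81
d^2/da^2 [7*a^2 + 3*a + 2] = 14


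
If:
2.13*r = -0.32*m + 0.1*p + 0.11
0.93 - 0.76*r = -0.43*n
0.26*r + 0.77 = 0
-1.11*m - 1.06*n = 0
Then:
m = 7.06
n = -7.40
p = -41.58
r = -2.96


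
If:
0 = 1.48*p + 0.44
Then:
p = -0.30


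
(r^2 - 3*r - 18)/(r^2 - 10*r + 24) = (r + 3)/(r - 4)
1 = 1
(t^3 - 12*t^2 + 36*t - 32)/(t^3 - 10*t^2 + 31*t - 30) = (t^2 - 10*t + 16)/(t^2 - 8*t + 15)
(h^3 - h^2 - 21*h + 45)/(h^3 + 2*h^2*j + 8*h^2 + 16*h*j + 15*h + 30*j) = (h^2 - 6*h + 9)/(h^2 + 2*h*j + 3*h + 6*j)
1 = 1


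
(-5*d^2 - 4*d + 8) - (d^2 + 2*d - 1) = -6*d^2 - 6*d + 9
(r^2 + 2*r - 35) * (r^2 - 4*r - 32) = r^4 - 2*r^3 - 75*r^2 + 76*r + 1120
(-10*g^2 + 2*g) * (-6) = 60*g^2 - 12*g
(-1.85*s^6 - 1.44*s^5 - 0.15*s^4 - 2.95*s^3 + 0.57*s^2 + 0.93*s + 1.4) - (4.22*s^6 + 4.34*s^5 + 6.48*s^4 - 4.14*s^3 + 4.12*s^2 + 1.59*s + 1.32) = -6.07*s^6 - 5.78*s^5 - 6.63*s^4 + 1.19*s^3 - 3.55*s^2 - 0.66*s + 0.0799999999999998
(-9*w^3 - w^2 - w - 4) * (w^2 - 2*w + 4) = -9*w^5 + 17*w^4 - 35*w^3 - 6*w^2 + 4*w - 16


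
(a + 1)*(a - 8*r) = a^2 - 8*a*r + a - 8*r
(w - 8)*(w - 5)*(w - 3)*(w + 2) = w^4 - 14*w^3 + 47*w^2 + 38*w - 240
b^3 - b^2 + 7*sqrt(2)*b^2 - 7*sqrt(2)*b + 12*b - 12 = (b - 1)*(b + sqrt(2))*(b + 6*sqrt(2))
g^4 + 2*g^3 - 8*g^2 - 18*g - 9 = (g - 3)*(g + 1)^2*(g + 3)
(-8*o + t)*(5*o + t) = -40*o^2 - 3*o*t + t^2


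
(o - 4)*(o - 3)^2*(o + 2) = o^4 - 8*o^3 + 13*o^2 + 30*o - 72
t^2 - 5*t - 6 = (t - 6)*(t + 1)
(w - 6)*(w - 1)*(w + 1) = w^3 - 6*w^2 - w + 6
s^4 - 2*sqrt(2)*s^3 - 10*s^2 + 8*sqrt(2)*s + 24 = (s - 2)*(s + 2)*(s - 3*sqrt(2))*(s + sqrt(2))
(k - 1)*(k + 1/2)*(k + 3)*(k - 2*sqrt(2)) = k^4 - 2*sqrt(2)*k^3 + 5*k^3/2 - 5*sqrt(2)*k^2 - 2*k^2 - 3*k/2 + 4*sqrt(2)*k + 3*sqrt(2)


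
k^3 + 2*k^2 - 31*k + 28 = (k - 4)*(k - 1)*(k + 7)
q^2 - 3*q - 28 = (q - 7)*(q + 4)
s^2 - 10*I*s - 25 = (s - 5*I)^2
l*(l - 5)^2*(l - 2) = l^4 - 12*l^3 + 45*l^2 - 50*l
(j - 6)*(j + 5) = j^2 - j - 30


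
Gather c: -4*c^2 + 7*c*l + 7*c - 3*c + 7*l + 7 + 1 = -4*c^2 + c*(7*l + 4) + 7*l + 8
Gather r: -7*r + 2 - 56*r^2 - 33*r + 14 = -56*r^2 - 40*r + 16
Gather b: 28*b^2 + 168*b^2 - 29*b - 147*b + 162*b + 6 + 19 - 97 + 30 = 196*b^2 - 14*b - 42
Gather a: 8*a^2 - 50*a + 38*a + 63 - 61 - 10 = 8*a^2 - 12*a - 8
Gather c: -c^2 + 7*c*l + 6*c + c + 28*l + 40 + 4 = -c^2 + c*(7*l + 7) + 28*l + 44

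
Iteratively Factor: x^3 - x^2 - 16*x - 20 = (x + 2)*(x^2 - 3*x - 10) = (x + 2)^2*(x - 5)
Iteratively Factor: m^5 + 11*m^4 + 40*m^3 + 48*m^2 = (m)*(m^4 + 11*m^3 + 40*m^2 + 48*m) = m^2*(m^3 + 11*m^2 + 40*m + 48) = m^2*(m + 4)*(m^2 + 7*m + 12) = m^2*(m + 3)*(m + 4)*(m + 4)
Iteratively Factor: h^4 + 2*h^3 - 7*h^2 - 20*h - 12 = (h + 2)*(h^3 - 7*h - 6) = (h - 3)*(h + 2)*(h^2 + 3*h + 2) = (h - 3)*(h + 1)*(h + 2)*(h + 2)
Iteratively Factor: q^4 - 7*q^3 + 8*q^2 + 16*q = (q - 4)*(q^3 - 3*q^2 - 4*q) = (q - 4)^2*(q^2 + q) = q*(q - 4)^2*(q + 1)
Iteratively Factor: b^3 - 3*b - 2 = (b - 2)*(b^2 + 2*b + 1) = (b - 2)*(b + 1)*(b + 1)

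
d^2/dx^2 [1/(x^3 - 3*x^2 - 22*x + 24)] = 2*(3*(1 - x)*(x^3 - 3*x^2 - 22*x + 24) + (-3*x^2 + 6*x + 22)^2)/(x^3 - 3*x^2 - 22*x + 24)^3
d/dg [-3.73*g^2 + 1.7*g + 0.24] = 1.7 - 7.46*g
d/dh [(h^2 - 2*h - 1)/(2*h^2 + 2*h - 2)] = 3*(h^2 + 1)/(2*(h^4 + 2*h^3 - h^2 - 2*h + 1))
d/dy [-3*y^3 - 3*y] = -9*y^2 - 3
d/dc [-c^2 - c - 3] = -2*c - 1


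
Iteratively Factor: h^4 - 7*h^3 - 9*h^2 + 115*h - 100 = (h + 4)*(h^3 - 11*h^2 + 35*h - 25) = (h - 1)*(h + 4)*(h^2 - 10*h + 25) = (h - 5)*(h - 1)*(h + 4)*(h - 5)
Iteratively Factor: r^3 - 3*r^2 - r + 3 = (r - 3)*(r^2 - 1) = (r - 3)*(r + 1)*(r - 1)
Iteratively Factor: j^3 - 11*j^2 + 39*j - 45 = (j - 3)*(j^2 - 8*j + 15) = (j - 3)^2*(j - 5)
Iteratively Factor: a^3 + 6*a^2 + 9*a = (a + 3)*(a^2 + 3*a) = (a + 3)^2*(a)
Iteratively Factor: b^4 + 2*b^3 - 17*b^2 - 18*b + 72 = (b - 3)*(b^3 + 5*b^2 - 2*b - 24) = (b - 3)*(b + 3)*(b^2 + 2*b - 8) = (b - 3)*(b + 3)*(b + 4)*(b - 2)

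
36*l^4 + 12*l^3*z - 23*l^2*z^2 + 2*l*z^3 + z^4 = (-3*l + z)*(-2*l + z)*(l + z)*(6*l + z)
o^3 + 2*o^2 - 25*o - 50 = (o - 5)*(o + 2)*(o + 5)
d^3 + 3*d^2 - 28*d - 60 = (d - 5)*(d + 2)*(d + 6)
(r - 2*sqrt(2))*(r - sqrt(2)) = r^2 - 3*sqrt(2)*r + 4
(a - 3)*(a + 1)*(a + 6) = a^3 + 4*a^2 - 15*a - 18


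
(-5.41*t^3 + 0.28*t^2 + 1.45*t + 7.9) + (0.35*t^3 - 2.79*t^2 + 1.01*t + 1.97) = -5.06*t^3 - 2.51*t^2 + 2.46*t + 9.87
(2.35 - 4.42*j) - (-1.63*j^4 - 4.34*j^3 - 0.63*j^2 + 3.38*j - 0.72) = 1.63*j^4 + 4.34*j^3 + 0.63*j^2 - 7.8*j + 3.07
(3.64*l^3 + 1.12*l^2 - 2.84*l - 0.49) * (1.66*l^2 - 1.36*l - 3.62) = 6.0424*l^5 - 3.0912*l^4 - 19.4144*l^3 - 1.0054*l^2 + 10.9472*l + 1.7738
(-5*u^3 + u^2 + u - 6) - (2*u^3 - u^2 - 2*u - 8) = -7*u^3 + 2*u^2 + 3*u + 2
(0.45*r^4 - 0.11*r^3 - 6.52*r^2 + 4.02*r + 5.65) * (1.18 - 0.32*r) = -0.144*r^5 + 0.5662*r^4 + 1.9566*r^3 - 8.98*r^2 + 2.9356*r + 6.667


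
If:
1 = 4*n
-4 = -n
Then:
No Solution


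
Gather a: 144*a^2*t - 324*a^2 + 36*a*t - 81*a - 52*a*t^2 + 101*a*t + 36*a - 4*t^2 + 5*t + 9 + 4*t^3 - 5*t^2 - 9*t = a^2*(144*t - 324) + a*(-52*t^2 + 137*t - 45) + 4*t^3 - 9*t^2 - 4*t + 9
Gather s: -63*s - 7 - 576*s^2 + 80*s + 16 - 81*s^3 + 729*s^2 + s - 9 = -81*s^3 + 153*s^2 + 18*s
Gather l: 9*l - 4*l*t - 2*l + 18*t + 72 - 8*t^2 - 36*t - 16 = l*(7 - 4*t) - 8*t^2 - 18*t + 56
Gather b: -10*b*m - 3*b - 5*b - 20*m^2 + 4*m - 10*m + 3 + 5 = b*(-10*m - 8) - 20*m^2 - 6*m + 8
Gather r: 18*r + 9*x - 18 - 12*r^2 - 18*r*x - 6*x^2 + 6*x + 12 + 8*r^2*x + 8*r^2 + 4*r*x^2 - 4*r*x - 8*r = r^2*(8*x - 4) + r*(4*x^2 - 22*x + 10) - 6*x^2 + 15*x - 6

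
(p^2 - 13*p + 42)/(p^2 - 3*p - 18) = (p - 7)/(p + 3)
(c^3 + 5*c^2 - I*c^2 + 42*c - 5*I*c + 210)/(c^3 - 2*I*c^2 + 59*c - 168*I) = (c^2 + c*(5 + 6*I) + 30*I)/(c^2 + 5*I*c + 24)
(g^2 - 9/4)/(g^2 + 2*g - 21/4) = (2*g + 3)/(2*g + 7)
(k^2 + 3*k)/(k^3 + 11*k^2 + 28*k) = (k + 3)/(k^2 + 11*k + 28)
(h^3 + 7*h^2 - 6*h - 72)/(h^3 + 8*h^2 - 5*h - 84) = (h + 6)/(h + 7)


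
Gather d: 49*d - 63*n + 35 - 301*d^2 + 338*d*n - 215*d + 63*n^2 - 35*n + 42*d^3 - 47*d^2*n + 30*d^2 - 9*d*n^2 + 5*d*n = 42*d^3 + d^2*(-47*n - 271) + d*(-9*n^2 + 343*n - 166) + 63*n^2 - 98*n + 35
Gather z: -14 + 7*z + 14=7*z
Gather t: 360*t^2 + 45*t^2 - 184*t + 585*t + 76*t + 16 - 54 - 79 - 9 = 405*t^2 + 477*t - 126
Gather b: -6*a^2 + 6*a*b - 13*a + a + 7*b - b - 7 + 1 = -6*a^2 - 12*a + b*(6*a + 6) - 6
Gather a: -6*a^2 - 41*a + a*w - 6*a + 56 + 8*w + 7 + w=-6*a^2 + a*(w - 47) + 9*w + 63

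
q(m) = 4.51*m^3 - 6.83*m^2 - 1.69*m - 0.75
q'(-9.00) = 1217.18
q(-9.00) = -3826.56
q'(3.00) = 79.10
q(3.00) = 54.48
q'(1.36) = 4.76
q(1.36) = -4.34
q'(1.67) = 13.23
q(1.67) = -1.62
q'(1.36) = 4.76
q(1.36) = -4.34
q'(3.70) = 132.99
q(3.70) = 127.94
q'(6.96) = 558.65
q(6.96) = 1177.19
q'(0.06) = -2.46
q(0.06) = -0.88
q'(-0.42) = 6.43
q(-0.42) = -1.58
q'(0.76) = -4.26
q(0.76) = -4.00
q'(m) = 13.53*m^2 - 13.66*m - 1.69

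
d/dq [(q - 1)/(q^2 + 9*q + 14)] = (q^2 + 9*q - (q - 1)*(2*q + 9) + 14)/(q^2 + 9*q + 14)^2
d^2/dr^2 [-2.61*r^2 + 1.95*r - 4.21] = -5.22000000000000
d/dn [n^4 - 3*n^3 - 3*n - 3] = 4*n^3 - 9*n^2 - 3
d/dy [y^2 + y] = 2*y + 1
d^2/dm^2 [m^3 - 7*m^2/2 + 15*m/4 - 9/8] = 6*m - 7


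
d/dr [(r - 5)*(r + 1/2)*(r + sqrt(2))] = 3*r^2 - 9*r + 2*sqrt(2)*r - 9*sqrt(2)/2 - 5/2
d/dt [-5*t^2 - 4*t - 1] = -10*t - 4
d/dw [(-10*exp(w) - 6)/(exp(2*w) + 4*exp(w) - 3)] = (10*exp(2*w) + 12*exp(w) + 54)*exp(w)/(exp(4*w) + 8*exp(3*w) + 10*exp(2*w) - 24*exp(w) + 9)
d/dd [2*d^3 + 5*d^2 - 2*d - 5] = 6*d^2 + 10*d - 2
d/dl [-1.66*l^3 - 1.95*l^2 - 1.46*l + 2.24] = -4.98*l^2 - 3.9*l - 1.46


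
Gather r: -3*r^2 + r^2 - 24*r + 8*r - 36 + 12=-2*r^2 - 16*r - 24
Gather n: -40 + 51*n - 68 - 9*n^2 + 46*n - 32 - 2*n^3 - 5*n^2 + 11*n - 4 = -2*n^3 - 14*n^2 + 108*n - 144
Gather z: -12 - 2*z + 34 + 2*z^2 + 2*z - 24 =2*z^2 - 2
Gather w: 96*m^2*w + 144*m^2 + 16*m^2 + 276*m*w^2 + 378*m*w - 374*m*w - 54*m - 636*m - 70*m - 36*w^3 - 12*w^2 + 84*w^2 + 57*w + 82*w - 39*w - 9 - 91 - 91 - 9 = 160*m^2 - 760*m - 36*w^3 + w^2*(276*m + 72) + w*(96*m^2 + 4*m + 100) - 200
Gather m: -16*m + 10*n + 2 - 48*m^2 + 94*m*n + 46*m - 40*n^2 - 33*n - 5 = -48*m^2 + m*(94*n + 30) - 40*n^2 - 23*n - 3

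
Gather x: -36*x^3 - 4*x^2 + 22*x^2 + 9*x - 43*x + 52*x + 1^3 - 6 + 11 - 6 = -36*x^3 + 18*x^2 + 18*x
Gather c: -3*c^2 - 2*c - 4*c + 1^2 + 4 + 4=-3*c^2 - 6*c + 9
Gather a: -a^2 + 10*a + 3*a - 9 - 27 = -a^2 + 13*a - 36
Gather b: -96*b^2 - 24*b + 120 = -96*b^2 - 24*b + 120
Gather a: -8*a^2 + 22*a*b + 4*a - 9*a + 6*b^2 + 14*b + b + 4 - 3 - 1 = -8*a^2 + a*(22*b - 5) + 6*b^2 + 15*b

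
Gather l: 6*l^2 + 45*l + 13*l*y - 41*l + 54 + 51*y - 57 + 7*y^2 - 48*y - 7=6*l^2 + l*(13*y + 4) + 7*y^2 + 3*y - 10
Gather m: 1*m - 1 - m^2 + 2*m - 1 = -m^2 + 3*m - 2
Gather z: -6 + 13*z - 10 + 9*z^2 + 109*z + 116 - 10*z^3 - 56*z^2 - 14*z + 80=-10*z^3 - 47*z^2 + 108*z + 180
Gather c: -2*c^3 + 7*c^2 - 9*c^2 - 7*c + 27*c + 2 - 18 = -2*c^3 - 2*c^2 + 20*c - 16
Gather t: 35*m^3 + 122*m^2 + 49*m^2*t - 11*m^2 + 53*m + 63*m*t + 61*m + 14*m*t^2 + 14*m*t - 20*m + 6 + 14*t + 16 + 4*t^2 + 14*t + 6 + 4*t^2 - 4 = 35*m^3 + 111*m^2 + 94*m + t^2*(14*m + 8) + t*(49*m^2 + 77*m + 28) + 24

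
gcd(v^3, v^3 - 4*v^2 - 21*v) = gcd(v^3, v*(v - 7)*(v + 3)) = v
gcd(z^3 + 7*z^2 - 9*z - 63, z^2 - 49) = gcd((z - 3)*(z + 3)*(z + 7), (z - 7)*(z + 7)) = z + 7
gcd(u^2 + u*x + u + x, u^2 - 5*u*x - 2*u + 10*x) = 1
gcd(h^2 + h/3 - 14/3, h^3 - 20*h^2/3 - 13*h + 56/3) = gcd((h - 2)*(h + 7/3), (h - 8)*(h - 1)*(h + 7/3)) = h + 7/3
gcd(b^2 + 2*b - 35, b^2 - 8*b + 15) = b - 5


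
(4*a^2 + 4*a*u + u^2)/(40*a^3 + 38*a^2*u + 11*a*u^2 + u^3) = (2*a + u)/(20*a^2 + 9*a*u + u^2)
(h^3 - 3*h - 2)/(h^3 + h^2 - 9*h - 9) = (h^2 - h - 2)/(h^2 - 9)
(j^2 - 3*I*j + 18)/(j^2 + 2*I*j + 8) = (j^2 - 3*I*j + 18)/(j^2 + 2*I*j + 8)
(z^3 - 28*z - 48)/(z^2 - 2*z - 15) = (-z^3 + 28*z + 48)/(-z^2 + 2*z + 15)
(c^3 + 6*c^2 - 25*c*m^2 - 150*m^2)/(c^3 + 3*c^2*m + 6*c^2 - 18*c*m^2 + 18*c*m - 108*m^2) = (c^2 - 25*m^2)/(c^2 + 3*c*m - 18*m^2)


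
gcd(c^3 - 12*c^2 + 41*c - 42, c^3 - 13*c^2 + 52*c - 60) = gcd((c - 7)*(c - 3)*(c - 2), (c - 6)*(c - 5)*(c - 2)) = c - 2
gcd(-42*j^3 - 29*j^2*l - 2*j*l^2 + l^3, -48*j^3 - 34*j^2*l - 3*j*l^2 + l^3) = 6*j^2 + 5*j*l + l^2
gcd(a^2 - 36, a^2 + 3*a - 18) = a + 6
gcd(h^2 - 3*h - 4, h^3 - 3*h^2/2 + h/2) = 1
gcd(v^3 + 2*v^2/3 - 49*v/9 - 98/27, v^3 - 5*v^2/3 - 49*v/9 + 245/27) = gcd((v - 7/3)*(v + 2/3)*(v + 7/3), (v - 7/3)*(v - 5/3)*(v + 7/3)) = v^2 - 49/9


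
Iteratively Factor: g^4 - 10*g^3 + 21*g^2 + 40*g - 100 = (g + 2)*(g^3 - 12*g^2 + 45*g - 50) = (g - 2)*(g + 2)*(g^2 - 10*g + 25) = (g - 5)*(g - 2)*(g + 2)*(g - 5)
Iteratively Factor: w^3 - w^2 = (w)*(w^2 - w) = w^2*(w - 1)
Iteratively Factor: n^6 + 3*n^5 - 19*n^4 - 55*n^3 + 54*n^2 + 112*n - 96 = (n + 4)*(n^5 - n^4 - 15*n^3 + 5*n^2 + 34*n - 24) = (n - 1)*(n + 4)*(n^4 - 15*n^2 - 10*n + 24) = (n - 1)*(n + 3)*(n + 4)*(n^3 - 3*n^2 - 6*n + 8) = (n - 1)*(n + 2)*(n + 3)*(n + 4)*(n^2 - 5*n + 4) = (n - 1)^2*(n + 2)*(n + 3)*(n + 4)*(n - 4)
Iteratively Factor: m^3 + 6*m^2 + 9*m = (m)*(m^2 + 6*m + 9) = m*(m + 3)*(m + 3)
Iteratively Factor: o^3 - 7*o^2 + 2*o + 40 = (o - 4)*(o^2 - 3*o - 10) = (o - 5)*(o - 4)*(o + 2)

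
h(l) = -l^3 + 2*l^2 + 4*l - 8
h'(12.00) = -380.00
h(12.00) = -1400.00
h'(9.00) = -203.00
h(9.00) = -539.00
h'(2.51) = -4.86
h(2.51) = -1.17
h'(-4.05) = -61.41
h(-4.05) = 75.04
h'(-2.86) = -31.98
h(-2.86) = 20.31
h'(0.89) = 5.18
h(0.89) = -3.56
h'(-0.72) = -0.44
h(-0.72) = -9.47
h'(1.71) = 2.07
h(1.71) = -0.31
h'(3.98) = -27.60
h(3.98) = -23.44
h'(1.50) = 3.25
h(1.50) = -0.88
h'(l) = -3*l^2 + 4*l + 4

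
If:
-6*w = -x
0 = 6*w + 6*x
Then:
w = 0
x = 0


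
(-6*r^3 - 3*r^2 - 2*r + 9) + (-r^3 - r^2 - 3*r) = -7*r^3 - 4*r^2 - 5*r + 9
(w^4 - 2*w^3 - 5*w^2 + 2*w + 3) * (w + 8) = w^5 + 6*w^4 - 21*w^3 - 38*w^2 + 19*w + 24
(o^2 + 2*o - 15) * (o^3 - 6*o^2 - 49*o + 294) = o^5 - 4*o^4 - 76*o^3 + 286*o^2 + 1323*o - 4410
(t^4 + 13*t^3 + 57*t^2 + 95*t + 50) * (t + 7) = t^5 + 20*t^4 + 148*t^3 + 494*t^2 + 715*t + 350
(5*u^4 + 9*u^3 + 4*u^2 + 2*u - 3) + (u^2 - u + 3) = 5*u^4 + 9*u^3 + 5*u^2 + u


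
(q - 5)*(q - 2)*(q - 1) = q^3 - 8*q^2 + 17*q - 10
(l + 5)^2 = l^2 + 10*l + 25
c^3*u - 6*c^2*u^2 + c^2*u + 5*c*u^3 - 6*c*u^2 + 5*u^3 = (c - 5*u)*(c - u)*(c*u + u)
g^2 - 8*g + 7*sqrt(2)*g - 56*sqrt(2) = (g - 8)*(g + 7*sqrt(2))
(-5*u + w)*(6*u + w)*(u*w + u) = -30*u^3*w - 30*u^3 + u^2*w^2 + u^2*w + u*w^3 + u*w^2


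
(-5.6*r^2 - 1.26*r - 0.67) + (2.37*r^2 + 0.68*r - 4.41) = -3.23*r^2 - 0.58*r - 5.08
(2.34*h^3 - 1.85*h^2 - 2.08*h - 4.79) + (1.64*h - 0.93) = 2.34*h^3 - 1.85*h^2 - 0.44*h - 5.72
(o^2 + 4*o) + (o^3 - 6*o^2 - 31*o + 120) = o^3 - 5*o^2 - 27*o + 120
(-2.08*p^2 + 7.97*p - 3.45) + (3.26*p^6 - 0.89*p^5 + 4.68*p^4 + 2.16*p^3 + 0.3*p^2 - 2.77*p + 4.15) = 3.26*p^6 - 0.89*p^5 + 4.68*p^4 + 2.16*p^3 - 1.78*p^2 + 5.2*p + 0.7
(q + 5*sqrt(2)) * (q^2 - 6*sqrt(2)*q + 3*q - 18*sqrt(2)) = q^3 - sqrt(2)*q^2 + 3*q^2 - 60*q - 3*sqrt(2)*q - 180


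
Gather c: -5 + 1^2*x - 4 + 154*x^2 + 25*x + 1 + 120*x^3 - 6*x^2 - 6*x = 120*x^3 + 148*x^2 + 20*x - 8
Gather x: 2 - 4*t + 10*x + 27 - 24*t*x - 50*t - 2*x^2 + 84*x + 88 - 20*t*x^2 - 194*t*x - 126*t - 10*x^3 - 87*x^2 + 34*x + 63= -180*t - 10*x^3 + x^2*(-20*t - 89) + x*(128 - 218*t) + 180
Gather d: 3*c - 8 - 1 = 3*c - 9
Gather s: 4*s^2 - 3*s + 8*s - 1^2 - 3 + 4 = 4*s^2 + 5*s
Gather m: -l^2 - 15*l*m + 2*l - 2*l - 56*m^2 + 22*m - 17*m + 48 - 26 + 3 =-l^2 - 56*m^2 + m*(5 - 15*l) + 25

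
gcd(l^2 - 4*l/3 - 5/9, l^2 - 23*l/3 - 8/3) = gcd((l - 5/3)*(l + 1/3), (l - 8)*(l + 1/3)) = l + 1/3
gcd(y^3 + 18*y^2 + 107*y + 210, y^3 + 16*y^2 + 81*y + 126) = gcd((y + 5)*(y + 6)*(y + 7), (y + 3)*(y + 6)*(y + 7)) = y^2 + 13*y + 42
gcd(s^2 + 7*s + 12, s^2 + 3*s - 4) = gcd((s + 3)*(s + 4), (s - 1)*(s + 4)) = s + 4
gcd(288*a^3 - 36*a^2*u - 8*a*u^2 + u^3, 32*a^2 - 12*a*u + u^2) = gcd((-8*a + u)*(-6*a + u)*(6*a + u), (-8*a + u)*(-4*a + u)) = -8*a + u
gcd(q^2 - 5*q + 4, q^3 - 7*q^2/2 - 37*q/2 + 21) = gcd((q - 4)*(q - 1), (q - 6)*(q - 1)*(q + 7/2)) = q - 1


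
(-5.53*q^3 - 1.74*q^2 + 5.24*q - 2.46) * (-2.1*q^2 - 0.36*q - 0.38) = 11.613*q^5 + 5.6448*q^4 - 8.2762*q^3 + 3.9408*q^2 - 1.1056*q + 0.9348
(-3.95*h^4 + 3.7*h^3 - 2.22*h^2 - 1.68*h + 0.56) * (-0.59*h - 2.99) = 2.3305*h^5 + 9.6275*h^4 - 9.7532*h^3 + 7.629*h^2 + 4.6928*h - 1.6744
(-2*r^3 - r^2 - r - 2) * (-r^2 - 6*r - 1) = 2*r^5 + 13*r^4 + 9*r^3 + 9*r^2 + 13*r + 2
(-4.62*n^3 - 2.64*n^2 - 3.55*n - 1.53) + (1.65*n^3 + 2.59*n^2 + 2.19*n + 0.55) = -2.97*n^3 - 0.0500000000000003*n^2 - 1.36*n - 0.98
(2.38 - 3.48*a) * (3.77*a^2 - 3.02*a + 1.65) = -13.1196*a^3 + 19.4822*a^2 - 12.9296*a + 3.927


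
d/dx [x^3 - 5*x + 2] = 3*x^2 - 5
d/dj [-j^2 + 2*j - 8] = 2 - 2*j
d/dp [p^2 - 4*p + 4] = 2*p - 4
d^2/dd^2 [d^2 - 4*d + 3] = 2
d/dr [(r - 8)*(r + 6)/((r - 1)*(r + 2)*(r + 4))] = (-r^4 + 4*r^3 + 156*r^2 + 464*r + 112)/(r^6 + 10*r^5 + 29*r^4 + 4*r^3 - 76*r^2 - 32*r + 64)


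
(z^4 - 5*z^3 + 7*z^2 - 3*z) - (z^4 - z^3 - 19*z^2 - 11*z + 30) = -4*z^3 + 26*z^2 + 8*z - 30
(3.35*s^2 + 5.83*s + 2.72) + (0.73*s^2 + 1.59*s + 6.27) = 4.08*s^2 + 7.42*s + 8.99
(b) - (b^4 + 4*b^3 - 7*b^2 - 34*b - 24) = -b^4 - 4*b^3 + 7*b^2 + 35*b + 24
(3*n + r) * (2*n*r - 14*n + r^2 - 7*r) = 6*n^2*r - 42*n^2 + 5*n*r^2 - 35*n*r + r^3 - 7*r^2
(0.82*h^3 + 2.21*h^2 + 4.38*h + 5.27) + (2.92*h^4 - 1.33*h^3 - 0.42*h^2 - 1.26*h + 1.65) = 2.92*h^4 - 0.51*h^3 + 1.79*h^2 + 3.12*h + 6.92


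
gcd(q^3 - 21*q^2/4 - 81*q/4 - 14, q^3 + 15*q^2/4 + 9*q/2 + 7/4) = q^2 + 11*q/4 + 7/4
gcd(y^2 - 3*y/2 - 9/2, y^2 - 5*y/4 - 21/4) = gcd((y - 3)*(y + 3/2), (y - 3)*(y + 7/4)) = y - 3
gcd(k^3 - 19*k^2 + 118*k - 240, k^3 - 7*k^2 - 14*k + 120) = k^2 - 11*k + 30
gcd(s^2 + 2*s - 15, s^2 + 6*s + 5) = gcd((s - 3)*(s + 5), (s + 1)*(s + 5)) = s + 5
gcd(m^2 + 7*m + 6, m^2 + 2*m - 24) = m + 6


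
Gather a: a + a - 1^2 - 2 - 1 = 2*a - 4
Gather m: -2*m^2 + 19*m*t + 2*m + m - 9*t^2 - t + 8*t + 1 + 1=-2*m^2 + m*(19*t + 3) - 9*t^2 + 7*t + 2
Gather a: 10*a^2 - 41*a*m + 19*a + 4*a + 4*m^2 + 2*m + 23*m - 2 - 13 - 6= 10*a^2 + a*(23 - 41*m) + 4*m^2 + 25*m - 21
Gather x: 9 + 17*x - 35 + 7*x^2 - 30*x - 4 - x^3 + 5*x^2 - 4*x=-x^3 + 12*x^2 - 17*x - 30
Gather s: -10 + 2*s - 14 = 2*s - 24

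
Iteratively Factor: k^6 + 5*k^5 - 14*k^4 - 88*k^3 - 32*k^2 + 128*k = (k - 1)*(k^5 + 6*k^4 - 8*k^3 - 96*k^2 - 128*k) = (k - 1)*(k + 2)*(k^4 + 4*k^3 - 16*k^2 - 64*k) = (k - 1)*(k + 2)*(k + 4)*(k^3 - 16*k) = k*(k - 1)*(k + 2)*(k + 4)*(k^2 - 16) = k*(k - 4)*(k - 1)*(k + 2)*(k + 4)*(k + 4)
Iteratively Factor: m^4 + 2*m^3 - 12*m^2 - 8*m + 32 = (m + 4)*(m^3 - 2*m^2 - 4*m + 8) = (m - 2)*(m + 4)*(m^2 - 4) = (m - 2)*(m + 2)*(m + 4)*(m - 2)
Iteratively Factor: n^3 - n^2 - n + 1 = (n - 1)*(n^2 - 1) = (n - 1)*(n + 1)*(n - 1)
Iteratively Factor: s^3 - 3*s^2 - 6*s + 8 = (s - 4)*(s^2 + s - 2) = (s - 4)*(s + 2)*(s - 1)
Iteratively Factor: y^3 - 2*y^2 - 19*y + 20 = (y - 1)*(y^2 - y - 20) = (y - 5)*(y - 1)*(y + 4)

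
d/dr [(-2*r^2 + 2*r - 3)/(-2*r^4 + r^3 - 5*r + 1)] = (2*(2*r - 1)*(2*r^4 - r^3 + 5*r - 1) - (2*r^2 - 2*r + 3)*(8*r^3 - 3*r^2 + 5))/(2*r^4 - r^3 + 5*r - 1)^2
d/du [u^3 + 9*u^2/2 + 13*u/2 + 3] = 3*u^2 + 9*u + 13/2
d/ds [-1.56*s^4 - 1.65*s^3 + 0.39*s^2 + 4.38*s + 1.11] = -6.24*s^3 - 4.95*s^2 + 0.78*s + 4.38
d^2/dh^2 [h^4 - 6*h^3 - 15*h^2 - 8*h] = 12*h^2 - 36*h - 30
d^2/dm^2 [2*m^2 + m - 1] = 4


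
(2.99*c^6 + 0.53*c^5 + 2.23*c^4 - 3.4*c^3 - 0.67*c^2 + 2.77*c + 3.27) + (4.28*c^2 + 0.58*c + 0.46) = 2.99*c^6 + 0.53*c^5 + 2.23*c^4 - 3.4*c^3 + 3.61*c^2 + 3.35*c + 3.73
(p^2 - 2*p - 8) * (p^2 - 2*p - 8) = p^4 - 4*p^3 - 12*p^2 + 32*p + 64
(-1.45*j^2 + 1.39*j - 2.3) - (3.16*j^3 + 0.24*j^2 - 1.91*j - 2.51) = -3.16*j^3 - 1.69*j^2 + 3.3*j + 0.21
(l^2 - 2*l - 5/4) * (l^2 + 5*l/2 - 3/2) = l^4 + l^3/2 - 31*l^2/4 - l/8 + 15/8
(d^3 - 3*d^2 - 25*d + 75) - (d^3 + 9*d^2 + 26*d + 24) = -12*d^2 - 51*d + 51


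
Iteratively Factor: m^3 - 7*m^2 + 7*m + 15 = (m + 1)*(m^2 - 8*m + 15) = (m - 3)*(m + 1)*(m - 5)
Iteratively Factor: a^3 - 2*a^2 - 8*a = (a + 2)*(a^2 - 4*a) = a*(a + 2)*(a - 4)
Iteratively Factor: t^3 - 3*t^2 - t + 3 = (t - 3)*(t^2 - 1) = (t - 3)*(t + 1)*(t - 1)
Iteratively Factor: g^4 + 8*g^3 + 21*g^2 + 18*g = (g + 3)*(g^3 + 5*g^2 + 6*g) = g*(g + 3)*(g^2 + 5*g + 6) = g*(g + 3)^2*(g + 2)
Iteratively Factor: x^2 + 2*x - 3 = (x + 3)*(x - 1)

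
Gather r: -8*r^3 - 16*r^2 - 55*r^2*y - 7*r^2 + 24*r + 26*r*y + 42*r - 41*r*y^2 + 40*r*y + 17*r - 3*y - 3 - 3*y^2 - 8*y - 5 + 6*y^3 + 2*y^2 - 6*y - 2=-8*r^3 + r^2*(-55*y - 23) + r*(-41*y^2 + 66*y + 83) + 6*y^3 - y^2 - 17*y - 10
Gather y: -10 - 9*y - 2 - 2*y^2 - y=-2*y^2 - 10*y - 12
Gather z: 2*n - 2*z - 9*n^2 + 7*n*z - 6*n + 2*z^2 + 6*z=-9*n^2 - 4*n + 2*z^2 + z*(7*n + 4)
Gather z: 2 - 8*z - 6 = -8*z - 4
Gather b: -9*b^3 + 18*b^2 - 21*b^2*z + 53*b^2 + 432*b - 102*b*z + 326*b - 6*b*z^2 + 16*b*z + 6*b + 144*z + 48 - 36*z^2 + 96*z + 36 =-9*b^3 + b^2*(71 - 21*z) + b*(-6*z^2 - 86*z + 764) - 36*z^2 + 240*z + 84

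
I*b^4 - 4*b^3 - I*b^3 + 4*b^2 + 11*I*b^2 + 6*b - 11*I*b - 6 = (b - 1)*(b - I)*(b + 6*I)*(I*b + 1)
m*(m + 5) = m^2 + 5*m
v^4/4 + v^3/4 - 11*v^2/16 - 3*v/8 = v*(v/4 + 1/2)*(v - 3/2)*(v + 1/2)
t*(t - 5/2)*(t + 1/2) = t^3 - 2*t^2 - 5*t/4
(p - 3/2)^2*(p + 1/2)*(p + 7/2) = p^4 + p^3 - 8*p^2 + 15*p/4 + 63/16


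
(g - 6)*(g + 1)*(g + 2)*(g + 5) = g^4 + 2*g^3 - 31*g^2 - 92*g - 60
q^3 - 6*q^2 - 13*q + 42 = (q - 7)*(q - 2)*(q + 3)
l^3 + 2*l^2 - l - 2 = (l - 1)*(l + 1)*(l + 2)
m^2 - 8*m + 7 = (m - 7)*(m - 1)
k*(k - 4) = k^2 - 4*k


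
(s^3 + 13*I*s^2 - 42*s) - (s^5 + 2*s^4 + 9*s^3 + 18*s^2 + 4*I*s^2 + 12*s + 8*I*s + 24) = -s^5 - 2*s^4 - 8*s^3 - 18*s^2 + 9*I*s^2 - 54*s - 8*I*s - 24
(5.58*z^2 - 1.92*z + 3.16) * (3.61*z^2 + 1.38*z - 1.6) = 20.1438*z^4 + 0.7692*z^3 - 0.17*z^2 + 7.4328*z - 5.056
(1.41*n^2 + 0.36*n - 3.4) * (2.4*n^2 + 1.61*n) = 3.384*n^4 + 3.1341*n^3 - 7.5804*n^2 - 5.474*n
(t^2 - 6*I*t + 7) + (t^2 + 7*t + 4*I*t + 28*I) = 2*t^2 + 7*t - 2*I*t + 7 + 28*I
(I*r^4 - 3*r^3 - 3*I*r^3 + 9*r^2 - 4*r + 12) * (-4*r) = -4*I*r^5 + 12*r^4 + 12*I*r^4 - 36*r^3 + 16*r^2 - 48*r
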